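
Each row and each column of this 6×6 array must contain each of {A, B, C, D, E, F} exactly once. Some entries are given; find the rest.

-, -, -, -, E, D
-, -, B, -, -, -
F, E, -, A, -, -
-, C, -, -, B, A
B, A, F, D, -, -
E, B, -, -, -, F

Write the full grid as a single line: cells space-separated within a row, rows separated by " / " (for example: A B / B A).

C F A B E D / A D B E F C / F E C A D B / D C E F B A / B A F D C E / E B D C A F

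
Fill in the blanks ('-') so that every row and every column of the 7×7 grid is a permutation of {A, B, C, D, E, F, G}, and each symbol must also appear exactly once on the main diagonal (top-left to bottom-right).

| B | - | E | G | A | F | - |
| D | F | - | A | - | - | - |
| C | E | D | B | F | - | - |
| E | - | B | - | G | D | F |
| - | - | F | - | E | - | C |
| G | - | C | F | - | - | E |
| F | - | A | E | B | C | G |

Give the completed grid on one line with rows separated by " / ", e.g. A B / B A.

At row 1, column 7: row 1 has {A,B,E,F,G}; column 7 has {C,E,F,G}; that leaves D.
At row 2, column 3: row 2 has {A,D,F}; column 3 has {A,B,C,D,E,F}; that leaves G.
At row 2, column 5: row 2 has {A,D,F,G}; column 5 has {A,B,E,F,G}; that leaves C.
At row 2, column 7: row 2 has {A,C,D,F,G}; column 7 has {C,D,E,F,G}; that leaves B.
At row 3, column 7: row 3 has {B,C,D,E,F}; column 7 has {B,C,D,E,F,G}; that leaves A.
At row 4, column 4: row 4 has {B,D,E,F,G}; column 4 has {A,B,E,F,G}; the diagonal has {B,D,E,F,G}; that leaves C.
At row 5, column 1: row 5 has {C,E,F}; column 1 has {B,C,D,E,F,G}; that leaves A.
At row 5, column 4: row 5 has {A,C,E,F}; column 4 has {A,B,C,E,F,G}; that leaves D.
At row 6, column 5: row 6 has {C,E,F,G}; column 5 has {A,B,C,E,F,G}; that leaves D.
At row 6, column 6: row 6 has {C,D,E,F,G}; column 6 has {C,D,F}; the diagonal has {B,C,D,E,F,G}; that leaves A.
At row 7, column 2: row 7 has {A,B,C,E,F,G}; column 2 has {E,F}; that leaves D.
At row 1, column 2: row 1 has {A,B,D,E,F,G}; column 2 has {D,E,F}; that leaves C.
At row 2, column 6: row 2 has {A,B,C,D,F,G}; column 6 has {A,C,D,F}; that leaves E.
At row 3, column 6: row 3 has {A,B,C,D,E,F}; column 6 has {A,C,D,E,F}; that leaves G.
At row 4, column 2: row 4 has {B,C,D,E,F,G}; column 2 has {C,D,E,F}; that leaves A.
At row 5, column 6: row 5 has {A,C,D,E,F}; column 6 has {A,C,D,E,F,G}; that leaves B.
At row 6, column 2: row 6 has {A,C,D,E,F,G}; column 2 has {A,C,D,E,F}; that leaves B.
At row 5, column 2: row 5 has {A,B,C,D,E,F}; column 2 has {A,B,C,D,E,F}; that leaves G.

B C E G A F D / D F G A C E B / C E D B F G A / E A B C G D F / A G F D E B C / G B C F D A E / F D A E B C G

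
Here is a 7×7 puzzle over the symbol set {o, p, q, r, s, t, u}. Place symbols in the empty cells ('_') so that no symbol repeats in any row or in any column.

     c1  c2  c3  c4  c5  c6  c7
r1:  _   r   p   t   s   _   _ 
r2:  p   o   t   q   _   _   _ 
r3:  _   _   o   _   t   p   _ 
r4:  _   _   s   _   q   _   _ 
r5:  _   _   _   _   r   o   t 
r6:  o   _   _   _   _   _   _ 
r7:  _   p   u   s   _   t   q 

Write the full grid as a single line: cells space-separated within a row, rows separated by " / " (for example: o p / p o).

q r p t s u o / p o t q u s r / s q o r t p u / t u s o q r p / u s q p r o t / o t r u p q s / r p u s o t q

(r2,c5) = u
(r5,c3) = q
(r6,c3) = r
(r6,c5) = p
(r7,c1) = r
(r7,c5) = o
(r6,c4) = u
(r6,c7) = s
(r2,c7) = r
(r3,c4) = r
(r3,c7) = u
(r5,c4) = p
(r6,c6) = q
(r1,c6) = u
(r1,c7) = o
(r2,c6) = s
(r4,c4) = o
(r4,c6) = r
(r4,c7) = p
(r6,c2) = t
(r1,c1) = q
(r3,c1) = s
(r3,c2) = q
(r4,c2) = u
(r5,c1) = u
(r5,c2) = s
(r4,c1) = t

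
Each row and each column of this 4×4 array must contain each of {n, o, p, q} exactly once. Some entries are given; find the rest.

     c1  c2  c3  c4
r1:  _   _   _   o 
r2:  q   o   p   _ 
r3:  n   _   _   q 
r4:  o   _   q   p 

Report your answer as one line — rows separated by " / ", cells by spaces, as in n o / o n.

p q n o / q o p n / n p o q / o n q p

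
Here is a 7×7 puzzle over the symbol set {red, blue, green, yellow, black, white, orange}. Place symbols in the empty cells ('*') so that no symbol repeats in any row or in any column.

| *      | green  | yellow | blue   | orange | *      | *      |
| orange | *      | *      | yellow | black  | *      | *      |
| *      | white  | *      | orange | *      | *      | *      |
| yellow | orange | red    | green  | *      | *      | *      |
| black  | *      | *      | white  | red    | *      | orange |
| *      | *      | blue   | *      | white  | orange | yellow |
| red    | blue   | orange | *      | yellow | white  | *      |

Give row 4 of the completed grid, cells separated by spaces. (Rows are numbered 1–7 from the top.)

yellow orange red green blue black white

(r1,c1) = white
(r2,c2) = red
(r4,c5) = blue
(r4,c6) = black
(r4,c7) = white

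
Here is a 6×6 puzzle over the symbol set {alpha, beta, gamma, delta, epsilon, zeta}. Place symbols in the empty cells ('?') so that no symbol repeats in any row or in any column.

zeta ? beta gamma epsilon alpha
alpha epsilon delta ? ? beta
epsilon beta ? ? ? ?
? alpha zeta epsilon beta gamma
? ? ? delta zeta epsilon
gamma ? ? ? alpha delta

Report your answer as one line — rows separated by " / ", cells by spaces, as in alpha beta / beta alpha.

zeta delta beta gamma epsilon alpha / alpha epsilon delta zeta gamma beta / epsilon beta gamma alpha delta zeta / delta alpha zeta epsilon beta gamma / beta gamma alpha delta zeta epsilon / gamma zeta epsilon beta alpha delta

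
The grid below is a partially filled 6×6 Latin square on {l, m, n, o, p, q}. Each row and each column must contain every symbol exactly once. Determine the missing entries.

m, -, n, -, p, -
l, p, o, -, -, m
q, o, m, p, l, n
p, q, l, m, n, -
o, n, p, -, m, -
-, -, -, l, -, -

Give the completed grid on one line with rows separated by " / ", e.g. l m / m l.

(r1,c2) = l
(r2,c5) = q
(r4,c6) = o
(r5,c4) = q
(r5,c6) = l
(r6,c1) = n
(r6,c2) = m
(r6,c3) = q
(r6,c5) = o
(r6,c6) = p
(r1,c4) = o
(r1,c6) = q
(r2,c4) = n

m l n o p q / l p o n q m / q o m p l n / p q l m n o / o n p q m l / n m q l o p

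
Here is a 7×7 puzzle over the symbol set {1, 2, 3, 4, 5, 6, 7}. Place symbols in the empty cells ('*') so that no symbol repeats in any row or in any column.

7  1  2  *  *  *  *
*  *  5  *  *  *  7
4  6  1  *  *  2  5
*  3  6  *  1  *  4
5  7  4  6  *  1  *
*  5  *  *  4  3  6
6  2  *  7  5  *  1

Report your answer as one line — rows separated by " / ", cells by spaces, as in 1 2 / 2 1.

7 1 2 4 6 5 3 / 3 4 5 1 2 6 7 / 4 6 1 3 7 2 5 / 2 3 6 5 1 7 4 / 5 7 4 6 3 1 2 / 1 5 7 2 4 3 6 / 6 2 3 7 5 4 1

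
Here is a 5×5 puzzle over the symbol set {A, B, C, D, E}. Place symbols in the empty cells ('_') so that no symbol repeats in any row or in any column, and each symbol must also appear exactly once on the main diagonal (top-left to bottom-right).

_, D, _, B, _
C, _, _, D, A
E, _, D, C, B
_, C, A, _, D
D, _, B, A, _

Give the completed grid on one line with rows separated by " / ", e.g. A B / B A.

Cell (r1,c1): row 1 has {B,D}; column 1 has {C,D,E}; the diagonal has {D} → A.
Cell (r2,c3): row 2 has {A,C,D}; column 3 has {A,B,D} → E.
Cell (r3,c2): row 3 has {B,C,D,E}; column 2 has {C,D} → A.
Cell (r4,c1): row 4 has {A,C,D}; column 1 has {A,C,D,E} → B.
Cell (r4,c4): row 4 has {A,B,C,D}; column 4 has {A,B,C,D}; the diagonal has {A,D} → E.
Cell (r5,c2): row 5 has {A,B,D}; column 2 has {A,C,D} → E.
Cell (r5,c5): row 5 has {A,B,D,E}; column 5 has {A,B,D}; the diagonal has {A,D,E} → C.
Cell (r1,c3): row 1 has {A,B,D}; column 3 has {A,B,D,E} → C.
Cell (r1,c5): row 1 has {A,B,C,D}; column 5 has {A,B,C,D} → E.
Cell (r2,c2): row 2 has {A,C,D,E}; column 2 has {A,C,D,E}; the diagonal has {A,C,D,E} → B.

A D C B E / C B E D A / E A D C B / B C A E D / D E B A C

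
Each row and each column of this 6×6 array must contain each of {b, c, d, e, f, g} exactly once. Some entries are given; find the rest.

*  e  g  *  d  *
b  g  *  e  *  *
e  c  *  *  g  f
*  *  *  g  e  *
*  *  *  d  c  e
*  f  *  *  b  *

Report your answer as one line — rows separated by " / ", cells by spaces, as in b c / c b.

At row 2, column 5: row 2 has {b,e,g}; column 5 has {b,c,d,e,g}; that leaves f.
At row 3, column 4: row 3 has {c,e,f,g}; column 4 has {d,e,g}; that leaves b.
At row 5, column 2: row 5 has {c,d,e}; column 2 has {c,e,f,g}; that leaves b.
At row 5, column 3: row 5 has {b,c,d,e}; column 3 has {g}; that leaves f.
At row 6, column 4: row 6 has {b,f}; column 4 has {b,d,e,g}; that leaves c.
At row 1, column 4: row 1 has {d,e,g}; column 4 has {b,c,d,e,g}; that leaves f.
At row 3, column 3: row 3 has {b,c,e,f,g}; column 3 has {f,g}; that leaves d.
At row 4, column 2: row 4 has {e,g}; column 2 has {b,c,e,f,g}; that leaves d.
At row 5, column 1: row 5 has {b,c,d,e,f}; column 1 has {b,e}; that leaves g.
At row 6, column 1: row 6 has {b,c,f}; column 1 has {b,e,g}; that leaves d.
At row 6, column 3: row 6 has {b,c,d,f}; column 3 has {d,f,g}; that leaves e.
At row 6, column 6: row 6 has {b,c,d,e,f}; column 6 has {e,f}; that leaves g.
At row 1, column 1: row 1 has {d,e,f,g}; column 1 has {b,d,e,g}; that leaves c.
At row 1, column 6: row 1 has {c,d,e,f,g}; column 6 has {e,f,g}; that leaves b.
At row 2, column 3: row 2 has {b,e,f,g}; column 3 has {d,e,f,g}; that leaves c.
At row 2, column 6: row 2 has {b,c,e,f,g}; column 6 has {b,e,f,g}; that leaves d.
At row 4, column 1: row 4 has {d,e,g}; column 1 has {b,c,d,e,g}; that leaves f.
At row 4, column 3: row 4 has {d,e,f,g}; column 3 has {c,d,e,f,g}; that leaves b.
At row 4, column 6: row 4 has {b,d,e,f,g}; column 6 has {b,d,e,f,g}; that leaves c.

c e g f d b / b g c e f d / e c d b g f / f d b g e c / g b f d c e / d f e c b g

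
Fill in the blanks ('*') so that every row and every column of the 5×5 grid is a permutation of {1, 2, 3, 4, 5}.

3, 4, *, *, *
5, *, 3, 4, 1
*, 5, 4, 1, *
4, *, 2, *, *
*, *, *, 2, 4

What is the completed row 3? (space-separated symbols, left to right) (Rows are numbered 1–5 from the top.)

2 5 4 1 3

(r1,c4) = 5
(r1,c5) = 2
(r2,c2) = 2
(r3,c1) = 2
(r3,c5) = 3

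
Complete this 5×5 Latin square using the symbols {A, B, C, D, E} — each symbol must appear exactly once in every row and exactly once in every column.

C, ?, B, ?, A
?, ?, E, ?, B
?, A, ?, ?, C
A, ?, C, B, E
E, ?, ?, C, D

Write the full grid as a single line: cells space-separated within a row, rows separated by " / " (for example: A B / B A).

C E B D A / D C E A B / B A D E C / A D C B E / E B A C D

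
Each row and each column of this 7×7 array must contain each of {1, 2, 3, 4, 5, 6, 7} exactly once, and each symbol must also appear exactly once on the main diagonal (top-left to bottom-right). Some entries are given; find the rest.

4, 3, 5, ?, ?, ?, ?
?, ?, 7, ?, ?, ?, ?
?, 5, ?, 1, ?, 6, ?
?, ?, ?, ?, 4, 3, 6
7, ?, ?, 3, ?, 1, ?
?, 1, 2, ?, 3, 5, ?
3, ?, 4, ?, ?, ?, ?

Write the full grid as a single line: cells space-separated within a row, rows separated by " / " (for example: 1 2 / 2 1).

4 3 5 6 1 7 2 / 1 6 7 2 5 4 3 / 2 5 3 1 7 6 4 / 5 2 1 7 4 3 6 / 7 4 6 3 2 1 5 / 6 1 2 4 3 5 7 / 3 7 4 5 6 2 1

(r3,c1) = 2
(r3,c3) = 3
(r3,c5) = 7
(r3,c7) = 4
(r4,c3) = 1
(r5,c3) = 6
(r5,c5) = 2
(r5,c7) = 5
(r6,c1) = 6
(r6,c7) = 7
(r7,c7) = 1
(r1,c7) = 2
(r2,c2) = 6
(r2,c7) = 3
(r4,c1) = 5
(r4,c4) = 7
(r5,c2) = 4
(r6,c4) = 4
(r1,c4) = 6
(r1,c5) = 1
(r1,c6) = 7
(r2,c1) = 1
(r2,c5) = 5
(r4,c2) = 2
(r7,c2) = 7
(r7,c5) = 6
(r7,c6) = 2
(r2,c4) = 2
(r2,c6) = 4
(r7,c4) = 5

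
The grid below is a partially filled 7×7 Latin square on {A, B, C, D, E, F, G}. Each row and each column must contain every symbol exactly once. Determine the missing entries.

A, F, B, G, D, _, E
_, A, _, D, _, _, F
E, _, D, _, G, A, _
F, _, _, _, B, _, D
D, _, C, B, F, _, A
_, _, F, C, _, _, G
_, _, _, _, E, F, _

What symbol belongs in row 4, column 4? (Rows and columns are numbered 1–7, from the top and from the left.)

E

(r1,c6) = C
(r2,c5) = C
(r3,c4) = F
(r6,c1) = B
(r6,c5) = A
(r7,c4) = A
(r2,c1) = G
(r2,c3) = E
(r2,c6) = B
(r4,c4) = E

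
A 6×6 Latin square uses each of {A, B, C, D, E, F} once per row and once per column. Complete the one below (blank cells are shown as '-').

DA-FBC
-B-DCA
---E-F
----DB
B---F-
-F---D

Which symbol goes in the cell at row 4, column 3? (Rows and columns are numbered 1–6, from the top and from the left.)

(r1,c3): row 1 has {A,B,C,D,F}; column 3 is empty so far, so it must be E.
(r2,c3): row 2 has {A,B,C,D}; column 3 has {E}, so it must be F.
(r3,c5): row 3 has {E,F}; column 5 has {B,C,D,F}, so it must be A.
(r5,c6): row 5 has {B,F}; column 6 has {A,B,C,D,F}, so it must be E.
(r6,c5): row 6 has {D,F}; column 5 has {A,B,C,D,F}, so it must be E.
(r2,c1): row 2 has {A,B,C,D,F}; column 1 has {B,D}, so it must be E.
(r3,c1): row 3 has {A,E,F}; column 1 has {B,D,E}, so it must be C.
(r3,c2): row 3 has {A,C,E,F}; column 2 has {A,B,F}, so it must be D.
(r3,c3): row 3 has {A,C,D,E,F}; column 3 has {E,F}, so it must be B.
(r5,c2): row 5 has {B,E,F}; column 2 has {A,B,D,F}, so it must be C.
(r5,c4): row 5 has {B,C,E,F}; column 4 has {D,E,F}, so it must be A.
(r6,c1): row 6 has {D,E,F}; column 1 has {B,C,D,E}, so it must be A.
(r6,c3): row 6 has {A,D,E,F}; column 3 has {B,E,F}, so it must be C.
(r6,c4): row 6 has {A,C,D,E,F}; column 4 has {A,D,E,F}, so it must be B.
(r4,c1): row 4 has {B,D}; column 1 has {A,B,C,D,E}, so it must be F.
(r4,c2): row 4 has {B,D,F}; column 2 has {A,B,C,D,F}, so it must be E.
(r4,c3): row 4 has {B,D,E,F}; column 3 has {B,C,E,F}, so it must be A.

A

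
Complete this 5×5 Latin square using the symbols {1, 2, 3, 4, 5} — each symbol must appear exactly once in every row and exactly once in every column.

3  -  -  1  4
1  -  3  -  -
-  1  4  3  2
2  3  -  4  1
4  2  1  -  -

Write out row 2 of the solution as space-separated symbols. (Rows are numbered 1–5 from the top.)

(r1,c2) = 5
(r1,c3) = 2
(r2,c2) = 4
(r2,c5) = 5
(r3,c1) = 5
(r4,c3) = 5
(r5,c4) = 5
(r5,c5) = 3
(r2,c4) = 2

1 4 3 2 5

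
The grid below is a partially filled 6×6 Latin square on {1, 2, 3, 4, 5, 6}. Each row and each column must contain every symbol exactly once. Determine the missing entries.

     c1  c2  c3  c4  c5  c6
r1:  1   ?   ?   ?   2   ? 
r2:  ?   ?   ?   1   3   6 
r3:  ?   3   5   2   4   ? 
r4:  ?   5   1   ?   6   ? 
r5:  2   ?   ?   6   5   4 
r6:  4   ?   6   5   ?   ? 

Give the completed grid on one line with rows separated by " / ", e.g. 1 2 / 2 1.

(r2,c1) = 5
(r3,c1) = 6
(r3,c6) = 1
(r4,c1) = 3
(r4,c4) = 4
(r4,c6) = 2
(r5,c2) = 1
(r5,c3) = 3
(r6,c2) = 2
(r6,c5) = 1
(r6,c6) = 3
(r1,c3) = 4
(r1,c4) = 3
(r1,c6) = 5
(r2,c2) = 4
(r2,c3) = 2
(r1,c2) = 6

1 6 4 3 2 5 / 5 4 2 1 3 6 / 6 3 5 2 4 1 / 3 5 1 4 6 2 / 2 1 3 6 5 4 / 4 2 6 5 1 3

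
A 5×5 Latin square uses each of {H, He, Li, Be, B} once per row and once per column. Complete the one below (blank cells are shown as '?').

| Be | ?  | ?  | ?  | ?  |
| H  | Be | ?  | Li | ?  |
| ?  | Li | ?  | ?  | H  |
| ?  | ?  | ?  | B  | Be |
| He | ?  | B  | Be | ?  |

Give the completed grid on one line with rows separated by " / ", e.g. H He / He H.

Be B Li H He / H Be He Li B / B Li Be He H / Li He H B Be / He H B Be Li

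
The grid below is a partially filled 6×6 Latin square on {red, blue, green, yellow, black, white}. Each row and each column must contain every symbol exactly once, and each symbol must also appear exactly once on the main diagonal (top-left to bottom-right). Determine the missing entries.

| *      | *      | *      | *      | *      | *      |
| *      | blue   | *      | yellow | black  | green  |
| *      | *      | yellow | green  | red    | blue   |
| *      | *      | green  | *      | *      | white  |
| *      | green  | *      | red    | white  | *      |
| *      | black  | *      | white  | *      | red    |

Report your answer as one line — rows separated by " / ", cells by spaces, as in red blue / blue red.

green red white blue yellow black / white blue red yellow black green / black white yellow green red blue / red yellow green black blue white / blue green black red white yellow / yellow black blue white green red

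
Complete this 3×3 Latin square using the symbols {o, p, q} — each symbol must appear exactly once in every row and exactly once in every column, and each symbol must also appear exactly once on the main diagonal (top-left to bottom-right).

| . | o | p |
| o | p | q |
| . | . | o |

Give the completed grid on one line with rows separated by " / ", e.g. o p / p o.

q o p / o p q / p q o

(r1,c1): row 1 has {o,p}; column 1 has {o}; the diagonal has {o,p}, so it must be q.
(r3,c1): row 3 has {o}; column 1 has {o,q}, so it must be p.
(r3,c2): row 3 has {o,p}; column 2 has {o,p}, so it must be q.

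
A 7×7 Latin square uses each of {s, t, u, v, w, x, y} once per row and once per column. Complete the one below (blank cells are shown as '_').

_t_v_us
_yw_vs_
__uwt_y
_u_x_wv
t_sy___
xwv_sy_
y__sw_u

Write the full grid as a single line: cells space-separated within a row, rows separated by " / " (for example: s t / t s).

w t y v x u s / u y w t v s x / v s u w t x y / s u t x y w v / t x s y u v w / x w v u s y t / y v x s w t u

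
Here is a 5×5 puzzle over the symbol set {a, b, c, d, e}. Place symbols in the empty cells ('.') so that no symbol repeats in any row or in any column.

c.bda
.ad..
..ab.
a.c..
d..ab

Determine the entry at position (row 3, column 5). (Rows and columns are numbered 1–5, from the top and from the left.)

c

(r1,c2) = e
(r3,c1) = e
(r4,c4) = e
(r4,c5) = d
(r5,c2) = c
(r5,c3) = e
(r2,c1) = b
(r2,c4) = c
(r2,c5) = e
(r3,c2) = d
(r3,c5) = c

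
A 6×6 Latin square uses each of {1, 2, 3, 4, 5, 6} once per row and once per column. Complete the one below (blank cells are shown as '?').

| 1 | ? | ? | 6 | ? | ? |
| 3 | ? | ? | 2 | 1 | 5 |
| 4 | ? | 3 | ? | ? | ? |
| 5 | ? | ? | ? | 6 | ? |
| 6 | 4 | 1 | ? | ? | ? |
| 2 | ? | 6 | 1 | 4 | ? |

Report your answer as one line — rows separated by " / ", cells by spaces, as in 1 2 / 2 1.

1 2 5 6 3 4 / 3 6 4 2 1 5 / 4 1 3 5 2 6 / 5 3 2 4 6 1 / 6 4 1 3 5 2 / 2 5 6 1 4 3

(r2,c2) = 6
(r2,c3) = 4
(r3,c4) = 5
(r3,c5) = 2
(r4,c3) = 2
(r5,c4) = 3
(r5,c5) = 5
(r5,c6) = 2
(r6,c6) = 3
(r1,c3) = 5
(r1,c5) = 3
(r1,c6) = 4
(r3,c2) = 1
(r3,c6) = 6
(r4,c2) = 3
(r4,c4) = 4
(r4,c6) = 1
(r6,c2) = 5
(r1,c2) = 2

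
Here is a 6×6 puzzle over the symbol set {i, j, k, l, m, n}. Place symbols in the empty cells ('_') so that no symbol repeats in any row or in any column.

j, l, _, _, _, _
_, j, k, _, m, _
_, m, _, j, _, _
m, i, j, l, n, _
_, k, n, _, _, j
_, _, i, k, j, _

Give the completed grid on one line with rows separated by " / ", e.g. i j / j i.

j l m n k i / n j k i m l / k m l j i n / m i j l n k / i k n m l j / l n i k j m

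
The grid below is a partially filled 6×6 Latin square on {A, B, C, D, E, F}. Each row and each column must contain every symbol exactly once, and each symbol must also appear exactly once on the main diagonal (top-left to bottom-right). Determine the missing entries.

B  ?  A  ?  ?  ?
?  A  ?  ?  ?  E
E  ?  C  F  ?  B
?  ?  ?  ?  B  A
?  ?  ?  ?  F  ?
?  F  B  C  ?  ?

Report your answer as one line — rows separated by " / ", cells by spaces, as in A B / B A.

B E A D C F / C A F B D E / E D C F A B / F C D E B A / D B E A F C / A F B C E D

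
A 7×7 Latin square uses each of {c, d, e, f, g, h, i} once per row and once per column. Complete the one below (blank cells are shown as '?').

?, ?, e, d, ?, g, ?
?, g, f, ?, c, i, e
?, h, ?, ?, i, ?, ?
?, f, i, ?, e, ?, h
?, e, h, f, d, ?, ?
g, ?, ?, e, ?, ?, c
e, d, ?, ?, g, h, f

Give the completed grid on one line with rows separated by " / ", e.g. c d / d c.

h c e d f g i / d g f h c i e / f h g c i e d / c f i g e d h / i e h f d c g / g i d e h f c / e d c i g h f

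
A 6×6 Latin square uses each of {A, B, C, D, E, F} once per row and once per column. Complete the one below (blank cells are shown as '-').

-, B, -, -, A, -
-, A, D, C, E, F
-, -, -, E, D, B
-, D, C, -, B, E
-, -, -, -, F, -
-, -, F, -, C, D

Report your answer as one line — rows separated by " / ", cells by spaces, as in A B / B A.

D B E F A C / B A D C E F / C F A E D B / F D C A B E / E C B D F A / A E F B C D

Cell (r1,c3): row 1 has {A,B}; column 3 has {C,D,F} → E.
Cell (r1,c6): row 1 has {A,B,E}; column 6 has {B,D,E,F} → C.
Cell (r2,c1): row 2 has {A,C,D,E,F}; column 1 is empty so far → B.
Cell (r3,c3): row 3 has {B,D,E}; column 3 has {C,D,E,F} → A.
Cell (r5,c3): row 5 has {F}; column 3 has {A,C,D,E,F} → B.
Cell (r5,c6): row 5 has {B,F}; column 6 has {B,C,D,E,F} → A.
Cell (r6,c2): row 6 has {C,D,F}; column 2 has {A,B,D} → E.
Cell (r5,c2): row 5 has {A,B,F}; column 2 has {A,B,D,E} → C.
Cell (r5,c4): row 5 has {A,B,C,F}; column 4 has {C,E} → D.
Cell (r6,c1): row 6 has {C,D,E,F}; column 1 has {B} → A.
Cell (r6,c4): row 6 has {A,C,D,E,F}; column 4 has {C,D,E} → B.
Cell (r1,c4): row 1 has {A,B,C,E}; column 4 has {B,C,D,E} → F.
Cell (r3,c2): row 3 has {A,B,D,E}; column 2 has {A,B,C,D,E} → F.
Cell (r4,c1): row 4 has {B,C,D,E}; column 1 has {A,B} → F.
Cell (r4,c4): row 4 has {B,C,D,E,F}; column 4 has {B,C,D,E,F} → A.
Cell (r5,c1): row 5 has {A,B,C,D,F}; column 1 has {A,B,F} → E.
Cell (r1,c1): row 1 has {A,B,C,E,F}; column 1 has {A,B,E,F} → D.
Cell (r3,c1): row 3 has {A,B,D,E,F}; column 1 has {A,B,D,E,F} → C.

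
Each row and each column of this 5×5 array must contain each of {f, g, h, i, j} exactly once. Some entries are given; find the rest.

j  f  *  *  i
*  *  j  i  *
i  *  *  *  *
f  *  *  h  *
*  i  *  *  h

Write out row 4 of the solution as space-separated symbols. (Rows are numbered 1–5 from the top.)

(r1,c4): row 1 has {f,i,j}; column 4 has {h,i}, so it must be g.
(r5,c1): row 5 has {h,i}; column 1 has {f,i,j}, so it must be g.
(r5,c3): row 5 has {g,h,i}; column 3 has {j}, so it must be f.
(r5,c4): row 5 has {f,g,h,i}; column 4 has {g,h,i}, so it must be j.
(r1,c3): row 1 has {f,g,i,j}; column 3 has {f,j}, so it must be h.
(r2,c1): row 2 has {i,j}; column 1 has {f,g,i,j}, so it must be h.
(r2,c2): row 2 has {h,i,j}; column 2 has {f,i}, so it must be g.
(r2,c5): row 2 has {g,h,i,j}; column 5 has {h,i}, so it must be f.
(r3,c3): row 3 has {i}; column 3 has {f,h,j}, so it must be g.
(r3,c4): row 3 has {g,i}; column 4 has {g,h,i,j}, so it must be f.
(r3,c5): row 3 has {f,g,i}; column 5 has {f,h,i}, so it must be j.
(r4,c2): row 4 has {f,h}; column 2 has {f,g,i}, so it must be j.
(r4,c3): row 4 has {f,h,j}; column 3 has {f,g,h,j}, so it must be i.
(r4,c5): row 4 has {f,h,i,j}; column 5 has {f,h,i,j}, so it must be g.

f j i h g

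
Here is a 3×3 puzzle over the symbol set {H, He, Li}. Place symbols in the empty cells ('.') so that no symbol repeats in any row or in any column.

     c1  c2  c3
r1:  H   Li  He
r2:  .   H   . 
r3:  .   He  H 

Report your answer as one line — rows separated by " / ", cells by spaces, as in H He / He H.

(r2,c3): row 2 has {H}; column 3 has {H,He}, so it must be Li.
(r3,c1): row 3 has {H,He}; column 1 has {H}, so it must be Li.
(r2,c1): row 2 has {H,Li}; column 1 has {H,Li}, so it must be He.

H Li He / He H Li / Li He H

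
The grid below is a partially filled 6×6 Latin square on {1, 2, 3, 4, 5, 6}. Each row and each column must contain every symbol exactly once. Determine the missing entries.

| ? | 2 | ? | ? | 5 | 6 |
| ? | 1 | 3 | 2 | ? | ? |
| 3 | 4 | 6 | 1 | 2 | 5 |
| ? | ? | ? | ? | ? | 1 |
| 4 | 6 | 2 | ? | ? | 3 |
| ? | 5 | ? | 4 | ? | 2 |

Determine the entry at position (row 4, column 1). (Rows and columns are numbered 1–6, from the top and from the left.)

2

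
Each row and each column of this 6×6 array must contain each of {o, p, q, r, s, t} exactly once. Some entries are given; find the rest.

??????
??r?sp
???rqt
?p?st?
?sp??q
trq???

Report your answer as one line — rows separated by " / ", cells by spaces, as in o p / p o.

s q t p r o / o t r q s p / p o s r q t / q p o s t r / r s p t o q / t r q o p s

Cell (r3,c2): row 3 has {q,r,t}; column 2 has {p,r,s} → o.
Cell (r3,c3): row 3 has {o,q,r,t}; column 3 has {p,q,r} → s.
Cell (r4,c3): row 4 has {p,s,t}; column 3 has {p,q,r,s} → o.
Cell (r4,c6): row 4 has {o,p,s,t}; column 6 has {p,q,t} → r.
Cell (r1,c3): row 1 is empty so far; column 3 has {o,p,q,r,s} → t.
Cell (r3,c1): row 3 has {o,q,r,s,t}; column 1 has {t} → p.
Cell (r4,c1): row 4 has {o,p,r,s,t}; column 1 has {p,t} → q.
Cell (r1,c2): row 1 has {t}; column 2 has {o,p,r,s} → q.
Cell (r2,c1): row 2 has {p,r,s}; column 1 has {p,q,t} → o.
Cell (r2,c2): row 2 has {o,p,r,s}; column 2 has {o,p,q,r,s} → t.
Cell (r2,c4): row 2 has {o,p,r,s,t}; column 4 has {r,s} → q.
Cell (r5,c1): row 5 has {p,q,s}; column 1 has {o,p,q,t} → r.
Cell (r5,c5): row 5 has {p,q,r,s}; column 5 has {q,s,t} → o.
Cell (r6,c5): row 6 has {q,r,t}; column 5 has {o,q,s,t} → p.
Cell (r1,c1): row 1 has {q,t}; column 1 has {o,p,q,r,t} → s.
Cell (r1,c5): row 1 has {q,s,t}; column 5 has {o,p,q,s,t} → r.
Cell (r1,c6): row 1 has {q,r,s,t}; column 6 has {p,q,r,t} → o.
Cell (r5,c4): row 5 has {o,p,q,r,s}; column 4 has {q,r,s} → t.
Cell (r6,c4): row 6 has {p,q,r,t}; column 4 has {q,r,s,t} → o.
Cell (r6,c6): row 6 has {o,p,q,r,t}; column 6 has {o,p,q,r,t} → s.
Cell (r1,c4): row 1 has {o,q,r,s,t}; column 4 has {o,q,r,s,t} → p.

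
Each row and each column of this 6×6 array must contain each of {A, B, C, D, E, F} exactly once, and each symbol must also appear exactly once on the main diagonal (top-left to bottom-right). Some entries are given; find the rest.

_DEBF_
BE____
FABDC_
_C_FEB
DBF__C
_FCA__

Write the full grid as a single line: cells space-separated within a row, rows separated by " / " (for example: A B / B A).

C D E B F A / B E A C D F / F A B D C E / A C D F E B / D B F E A C / E F C A B D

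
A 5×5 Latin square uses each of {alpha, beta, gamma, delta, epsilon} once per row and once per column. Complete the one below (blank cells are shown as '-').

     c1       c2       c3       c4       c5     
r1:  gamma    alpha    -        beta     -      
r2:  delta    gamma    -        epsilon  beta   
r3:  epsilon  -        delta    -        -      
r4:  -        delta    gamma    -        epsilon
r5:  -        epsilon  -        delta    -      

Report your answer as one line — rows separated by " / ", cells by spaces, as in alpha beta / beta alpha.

gamma alpha epsilon beta delta / delta gamma alpha epsilon beta / epsilon beta delta gamma alpha / beta delta gamma alpha epsilon / alpha epsilon beta delta gamma

(r1,c3): row 1 has {alpha,beta,gamma}; column 3 has {gamma,delta}, so it must be epsilon.
(r1,c5): row 1 has {alpha,beta,gamma,epsilon}; column 5 has {beta,epsilon}, so it must be delta.
(r2,c3): row 2 has {beta,gamma,delta,epsilon}; column 3 has {gamma,delta,epsilon}, so it must be alpha.
(r3,c2): row 3 has {delta,epsilon}; column 2 has {alpha,gamma,delta,epsilon}, so it must be beta.
(r4,c4): row 4 has {gamma,delta,epsilon}; column 4 has {beta,delta,epsilon}, so it must be alpha.
(r5,c3): row 5 has {delta,epsilon}; column 3 has {alpha,gamma,delta,epsilon}, so it must be beta.
(r3,c4): row 3 has {beta,delta,epsilon}; column 4 has {alpha,beta,delta,epsilon}, so it must be gamma.
(r3,c5): row 3 has {beta,gamma,delta,epsilon}; column 5 has {beta,delta,epsilon}, so it must be alpha.
(r4,c1): row 4 has {alpha,gamma,delta,epsilon}; column 1 has {gamma,delta,epsilon}, so it must be beta.
(r5,c1): row 5 has {beta,delta,epsilon}; column 1 has {beta,gamma,delta,epsilon}, so it must be alpha.
(r5,c5): row 5 has {alpha,beta,delta,epsilon}; column 5 has {alpha,beta,delta,epsilon}, so it must be gamma.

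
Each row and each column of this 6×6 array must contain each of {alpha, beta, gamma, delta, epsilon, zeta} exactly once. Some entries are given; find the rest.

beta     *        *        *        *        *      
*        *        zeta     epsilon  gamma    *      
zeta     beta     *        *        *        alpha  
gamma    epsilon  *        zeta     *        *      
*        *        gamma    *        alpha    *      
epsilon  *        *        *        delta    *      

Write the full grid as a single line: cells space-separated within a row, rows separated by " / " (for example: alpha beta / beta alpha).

beta alpha epsilon delta zeta gamma / alpha delta zeta epsilon gamma beta / zeta beta delta gamma epsilon alpha / gamma epsilon alpha zeta beta delta / delta zeta gamma beta alpha epsilon / epsilon gamma beta alpha delta zeta

(r3,c5): row 3 has {alpha,beta,zeta}; column 5 has {alpha,gamma,delta}, so it must be epsilon.
(r4,c5): row 4 has {gamma,epsilon,zeta}; column 5 has {alpha,gamma,delta,epsilon}, so it must be beta.
(r4,c6): row 4 has {beta,gamma,epsilon,zeta}; column 6 has {alpha}, so it must be delta.
(r5,c1): row 5 has {alpha,gamma}; column 1 has {beta,gamma,epsilon,zeta}, so it must be delta.
(r5,c2): row 5 has {alpha,gamma,delta}; column 2 has {beta,epsilon}, so it must be zeta.
(r5,c4): row 5 has {alpha,gamma,delta,zeta}; column 4 has {epsilon,zeta}, so it must be beta.
(r5,c6): row 5 has {alpha,beta,gamma,delta,zeta}; column 6 has {alpha,delta}, so it must be epsilon.
(r1,c5): row 1 has {beta}; column 5 has {alpha,beta,gamma,delta,epsilon}, so it must be zeta.
(r1,c6): row 1 has {beta,zeta}; column 6 has {alpha,delta,epsilon}, so it must be gamma.
(r2,c1): row 2 has {gamma,epsilon,zeta}; column 1 has {beta,gamma,delta,epsilon,zeta}, so it must be alpha.
(r2,c2): row 2 has {alpha,gamma,epsilon,zeta}; column 2 has {beta,epsilon,zeta}, so it must be delta.
(r2,c6): row 2 has {alpha,gamma,delta,epsilon,zeta}; column 6 has {alpha,gamma,delta,epsilon}, so it must be beta.
(r3,c3): row 3 has {alpha,beta,epsilon,zeta}; column 3 has {gamma,zeta}, so it must be delta.
(r3,c4): row 3 has {alpha,beta,delta,epsilon,zeta}; column 4 has {beta,epsilon,zeta}, so it must be gamma.
(r4,c3): row 4 has {beta,gamma,delta,epsilon,zeta}; column 3 has {gamma,delta,zeta}, so it must be alpha.
(r6,c3): row 6 has {delta,epsilon}; column 3 has {alpha,gamma,delta,zeta}, so it must be beta.
(r6,c4): row 6 has {beta,delta,epsilon}; column 4 has {beta,gamma,epsilon,zeta}, so it must be alpha.
(r6,c6): row 6 has {alpha,beta,delta,epsilon}; column 6 has {alpha,beta,gamma,delta,epsilon}, so it must be zeta.
(r1,c2): row 1 has {beta,gamma,zeta}; column 2 has {beta,delta,epsilon,zeta}, so it must be alpha.
(r1,c3): row 1 has {alpha,beta,gamma,zeta}; column 3 has {alpha,beta,gamma,delta,zeta}, so it must be epsilon.
(r1,c4): row 1 has {alpha,beta,gamma,epsilon,zeta}; column 4 has {alpha,beta,gamma,epsilon,zeta}, so it must be delta.
(r6,c2): row 6 has {alpha,beta,delta,epsilon,zeta}; column 2 has {alpha,beta,delta,epsilon,zeta}, so it must be gamma.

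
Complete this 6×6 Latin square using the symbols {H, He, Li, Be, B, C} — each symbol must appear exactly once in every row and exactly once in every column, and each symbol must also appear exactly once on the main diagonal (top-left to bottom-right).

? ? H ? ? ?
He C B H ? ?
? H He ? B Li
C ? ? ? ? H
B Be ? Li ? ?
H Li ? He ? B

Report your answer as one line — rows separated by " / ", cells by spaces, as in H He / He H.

(r2,c6): row 2 has {H,He,B,C}; column 6 has {H,Li,B}, so it must be Be.
(r3,c1): row 3 has {H,He,Li,B}; column 1 has {H,He,B,C}, so it must be Be.
(r3,c4): row 3 has {H,He,Li,Be,B}; column 4 has {H,He,Li}, so it must be C.
(r4,c4): row 4 has {H,C}; column 4 has {H,He,Li,C}; the diagonal has {He,B,C}, so it must be Be.
(r5,c3): row 5 has {Li,Be,B}; column 3 has {H,He,B}, so it must be C.
(r5,c5): row 5 has {Li,Be,B,C}; column 5 has {B}; the diagonal has {He,Be,B,C}, so it must be H.
(r5,c6): row 5 has {H,Li,Be,B,C}; column 6 has {H,Li,Be,B}, so it must be He.
(r6,c3): row 6 has {H,He,Li,B}; column 3 has {H,He,B,C}, so it must be Be.
(r6,c5): row 6 has {H,He,Li,Be,B}; column 5 has {H,B}, so it must be C.
(r1,c1): row 1 has {H}; column 1 has {H,He,Be,B,C}; the diagonal has {H,He,Be,B,C}, so it must be Li.
(r1,c4): row 1 has {H,Li}; column 4 has {H,He,Li,Be,C}, so it must be B.
(r1,c6): row 1 has {H,Li,B}; column 6 has {H,He,Li,Be,B}, so it must be C.
(r2,c5): row 2 has {H,He,Be,B,C}; column 5 has {H,B,C}, so it must be Li.
(r4,c3): row 4 has {H,Be,C}; column 3 has {H,He,Be,B,C}, so it must be Li.
(r4,c5): row 4 has {H,Li,Be,C}; column 5 has {H,Li,B,C}, so it must be He.
(r1,c2): row 1 has {H,Li,B,C}; column 2 has {H,Li,Be,C}, so it must be He.
(r1,c5): row 1 has {H,He,Li,B,C}; column 5 has {H,He,Li,B,C}, so it must be Be.
(r4,c2): row 4 has {H,He,Li,Be,C}; column 2 has {H,He,Li,Be,C}, so it must be B.

Li He H B Be C / He C B H Li Be / Be H He C B Li / C B Li Be He H / B Be C Li H He / H Li Be He C B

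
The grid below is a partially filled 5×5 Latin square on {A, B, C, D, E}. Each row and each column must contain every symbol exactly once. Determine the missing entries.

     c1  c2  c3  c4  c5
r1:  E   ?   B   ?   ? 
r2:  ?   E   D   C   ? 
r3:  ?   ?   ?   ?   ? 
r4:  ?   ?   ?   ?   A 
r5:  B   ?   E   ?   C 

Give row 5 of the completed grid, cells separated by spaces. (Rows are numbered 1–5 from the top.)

row 1 has {B,E}; column 5 has {A,C} — only D is left for (r1,c5).
row 2 has {C,D,E}; column 1 has {B,E} — only A is left for (r2,c1).
row 2 has {A,C,D,E}; column 5 has {A,C,D} — only B is left for (r2,c5).
row 3 is empty so far; column 5 has {A,B,C,D} — only E is left for (r3,c5).
row 4 has {A}; column 3 has {B,D,E} — only C is left for (r4,c3).
row 1 has {B,D,E}; column 4 has {C} — only A is left for (r1,c4).
row 3 has {E}; column 3 has {B,C,D,E} — only A is left for (r3,c3).
row 4 has {A,C}; column 1 has {A,B,E} — only D is left for (r4,c1).
row 4 has {A,C,D}; column 2 has {E} — only B is left for (r4,c2).
row 4 has {A,B,C,D}; column 4 has {A,C} — only E is left for (r4,c4).
row 5 has {B,C,E}; column 4 has {A,C,E} — only D is left for (r5,c4).
row 1 has {A,B,D,E}; column 2 has {B,E} — only C is left for (r1,c2).
row 3 has {A,E}; column 1 has {A,B,D,E} — only C is left for (r3,c1).
row 3 has {A,C,E}; column 2 has {B,C,E} — only D is left for (r3,c2).
row 3 has {A,C,D,E}; column 4 has {A,C,D,E} — only B is left for (r3,c4).
row 5 has {B,C,D,E}; column 2 has {B,C,D,E} — only A is left for (r5,c2).

B A E D C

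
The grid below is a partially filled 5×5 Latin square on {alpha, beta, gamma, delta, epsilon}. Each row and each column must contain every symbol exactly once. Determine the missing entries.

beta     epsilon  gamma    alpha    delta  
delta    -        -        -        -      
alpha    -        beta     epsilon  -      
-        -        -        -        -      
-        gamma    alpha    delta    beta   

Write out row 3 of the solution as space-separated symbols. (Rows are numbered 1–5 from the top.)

alpha delta beta epsilon gamma

(r2,c3) = epsilon
(r3,c2) = delta
(r3,c5) = gamma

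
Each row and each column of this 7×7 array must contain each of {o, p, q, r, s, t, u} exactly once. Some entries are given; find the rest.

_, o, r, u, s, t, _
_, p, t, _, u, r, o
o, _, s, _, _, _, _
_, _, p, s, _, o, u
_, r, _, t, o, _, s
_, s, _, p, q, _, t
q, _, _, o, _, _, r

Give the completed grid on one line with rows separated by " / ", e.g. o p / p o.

p o r u s t q / s p t q u r o / o u s r t q p / t q p s r o u / u r q t o p s / r s o p q u t / q t u o p s r

At row 1, column 1: row 1 has {o,r,s,t,u}; column 1 has {o,q}; that leaves p.
At row 1, column 7: row 1 has {o,p,r,s,t,u}; column 7 has {o,r,s,t,u}; that leaves q.
At row 2, column 1: row 2 has {o,p,r,t,u}; column 1 has {o,p,q}; that leaves s.
At row 2, column 4: row 2 has {o,p,r,s,t,u}; column 4 has {o,p,s,t,u}; that leaves q.
At row 3, column 4: row 3 has {o,s}; column 4 has {o,p,q,s,t,u}; that leaves r.
At row 3, column 7: row 3 has {o,r,s}; column 7 has {o,q,r,s,t,u}; that leaves p.
At row 5, column 1: row 5 has {o,r,s,t}; column 1 has {o,p,q,s}; that leaves u.
At row 5, column 3: row 5 has {o,r,s,t,u}; column 3 has {p,r,s,t}; that leaves q.
At row 5, column 6: row 5 has {o,q,r,s,t,u}; column 6 has {o,r,t}; that leaves p.
At row 6, column 1: row 6 has {p,q,s,t}; column 1 has {o,p,q,s,u}; that leaves r.
At row 6, column 6: row 6 has {p,q,r,s,t}; column 6 has {o,p,r,t}; that leaves u.
At row 7, column 3: row 7 has {o,q,r}; column 3 has {p,q,r,s,t}; that leaves u.
At row 7, column 6: row 7 has {o,q,r,u}; column 6 has {o,p,r,t,u}; that leaves s.
At row 3, column 5: row 3 has {o,p,r,s}; column 5 has {o,q,s,u}; that leaves t.
At row 3, column 6: row 3 has {o,p,r,s,t}; column 6 has {o,p,r,s,t,u}; that leaves q.
At row 4, column 1: row 4 has {o,p,s,u}; column 1 has {o,p,q,r,s,u}; that leaves t.
At row 4, column 2: row 4 has {o,p,s,t,u}; column 2 has {o,p,r,s}; that leaves q.
At row 4, column 5: row 4 has {o,p,q,s,t,u}; column 5 has {o,q,s,t,u}; that leaves r.
At row 6, column 3: row 6 has {p,q,r,s,t,u}; column 3 has {p,q,r,s,t,u}; that leaves o.
At row 7, column 2: row 7 has {o,q,r,s,u}; column 2 has {o,p,q,r,s}; that leaves t.
At row 7, column 5: row 7 has {o,q,r,s,t,u}; column 5 has {o,q,r,s,t,u}; that leaves p.
At row 3, column 2: row 3 has {o,p,q,r,s,t}; column 2 has {o,p,q,r,s,t}; that leaves u.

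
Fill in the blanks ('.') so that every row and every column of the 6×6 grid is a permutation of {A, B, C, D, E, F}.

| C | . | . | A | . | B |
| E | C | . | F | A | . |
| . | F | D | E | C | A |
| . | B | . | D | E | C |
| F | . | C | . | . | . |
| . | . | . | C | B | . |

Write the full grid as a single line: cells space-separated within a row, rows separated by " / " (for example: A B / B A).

C D E A F B / E C B F A D / B F D E C A / A B F D E C / F A C B D E / D E A C B F

(r2,c3): row 2 has {A,C,E,F}; column 3 has {C,D}, so it must be B.
(r2,c6): row 2 has {A,B,C,E,F}; column 6 has {A,B,C}, so it must be D.
(r3,c1): row 3 has {A,C,D,E,F}; column 1 has {C,E,F}, so it must be B.
(r4,c1): row 4 has {B,C,D,E}; column 1 has {B,C,E,F}, so it must be A.
(r4,c3): row 4 has {A,B,C,D,E}; column 3 has {B,C,D}, so it must be F.
(r5,c4): row 5 has {C,F}; column 4 has {A,C,D,E,F}, so it must be B.
(r5,c5): row 5 has {B,C,F}; column 5 has {A,B,C,E}, so it must be D.
(r5,c6): row 5 has {B,C,D,F}; column 6 has {A,B,C,D}, so it must be E.
(r6,c1): row 6 has {B,C}; column 1 has {A,B,C,E,F}, so it must be D.
(r6,c6): row 6 has {B,C,D}; column 6 has {A,B,C,D,E}, so it must be F.
(r1,c3): row 1 has {A,B,C}; column 3 has {B,C,D,F}, so it must be E.
(r1,c5): row 1 has {A,B,C,E}; column 5 has {A,B,C,D,E}, so it must be F.
(r5,c2): row 5 has {B,C,D,E,F}; column 2 has {B,C,F}, so it must be A.
(r6,c2): row 6 has {B,C,D,F}; column 2 has {A,B,C,F}, so it must be E.
(r6,c3): row 6 has {B,C,D,E,F}; column 3 has {B,C,D,E,F}, so it must be A.
(r1,c2): row 1 has {A,B,C,E,F}; column 2 has {A,B,C,E,F}, so it must be D.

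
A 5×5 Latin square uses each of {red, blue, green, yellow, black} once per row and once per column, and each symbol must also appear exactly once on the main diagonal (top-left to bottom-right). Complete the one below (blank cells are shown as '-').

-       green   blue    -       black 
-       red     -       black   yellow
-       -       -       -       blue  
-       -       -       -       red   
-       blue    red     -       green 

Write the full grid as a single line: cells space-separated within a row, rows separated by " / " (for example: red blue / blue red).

yellow green blue red black / blue red green black yellow / red yellow black green blue / green black yellow blue red / black blue red yellow green

At row 1, column 1: row 1 has {blue,green,black}; column 1 is empty so far; the diagonal has {red,green}; that leaves yellow.
At row 1, column 4: row 1 has {blue,green,yellow,black}; column 4 has {black}; that leaves red.
At row 2, column 3: row 2 has {red,yellow,black}; column 3 has {red,blue}; that leaves green.
At row 3, column 3: row 3 has {blue}; column 3 has {red,blue,green}; the diagonal has {red,green,yellow}; that leaves black.
At row 4, column 3: row 4 has {red}; column 3 has {red,blue,green,black}; that leaves yellow.
At row 4, column 4: row 4 has {red,yellow}; column 4 has {red,black}; the diagonal has {red,green,yellow,black}; that leaves blue.
At row 5, column 1: row 5 has {red,blue,green}; column 1 has {yellow}; that leaves black.
At row 5, column 4: row 5 has {red,blue,green,black}; column 4 has {red,blue,black}; that leaves yellow.
At row 2, column 1: row 2 has {red,green,yellow,black}; column 1 has {yellow,black}; that leaves blue.
At row 3, column 2: row 3 has {blue,black}; column 2 has {red,blue,green}; that leaves yellow.
At row 3, column 4: row 3 has {blue,yellow,black}; column 4 has {red,blue,yellow,black}; that leaves green.
At row 4, column 1: row 4 has {red,blue,yellow}; column 1 has {blue,yellow,black}; that leaves green.
At row 4, column 2: row 4 has {red,blue,green,yellow}; column 2 has {red,blue,green,yellow}; that leaves black.
At row 3, column 1: row 3 has {blue,green,yellow,black}; column 1 has {blue,green,yellow,black}; that leaves red.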